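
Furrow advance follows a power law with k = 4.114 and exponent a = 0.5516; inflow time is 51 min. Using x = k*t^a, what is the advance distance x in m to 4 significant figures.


x = 4.114 * 51^0.5516 = 35.99 m
Therefore the advance distance x = 35.99 m.


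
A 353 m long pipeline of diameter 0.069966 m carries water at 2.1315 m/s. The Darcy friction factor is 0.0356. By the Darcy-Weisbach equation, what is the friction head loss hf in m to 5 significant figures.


Approach: apply the Darcy-Weisbach equation, hf = f*(L/D)*(v^2/(2g)).
hf = 0.0356 * (353/0.069966) * (2.1315^2 / (2*9.81))
hf = 41.592 m
Therefore the friction head loss hf = 41.592 m.


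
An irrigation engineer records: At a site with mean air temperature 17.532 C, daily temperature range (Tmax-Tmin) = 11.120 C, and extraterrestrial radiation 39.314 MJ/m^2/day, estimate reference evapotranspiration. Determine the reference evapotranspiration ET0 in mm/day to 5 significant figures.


Approach: apply the Hargreaves-Samani method, ET0 = 0.0023*(Tmean+17.8)*sqrt(Tmax-Tmin)*0.408*Ra.
ET0 = 0.0023*(17.532+17.8)*sqrt(11.120)*0.408*39.314 = 4.3467 mm/day
Therefore the reference evapotranspiration ET0 = 4.3467 mm/day.


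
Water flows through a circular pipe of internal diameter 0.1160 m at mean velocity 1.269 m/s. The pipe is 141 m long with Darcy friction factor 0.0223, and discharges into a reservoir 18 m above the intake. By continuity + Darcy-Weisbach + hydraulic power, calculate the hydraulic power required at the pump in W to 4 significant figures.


Approach: apply continuity + Darcy-Weisbach + hydraulic power, Q = A*v; hf = f*(L/D)*(v^2/(2g)); H = static + hf; P = rho*g*Q*H.
Step 1 — flow rate (continuity, Q = A*v):
  A = pi*(0.1160/2)^2 = 0.0105683 m^2
  Q = 0.0105683 * 1.269 = 0.0134112 m^3/s
Step 2 — friction head loss (Darcy-Weisbach):
  hf = 0.0223 * (141/0.1160) * (1.269^2 / (2*9.81))
  hf = 2.22480 m
Step 3 — total head: H = 18 + 2.22480 = 20.2248 m
Step 4 — hydraulic power (P = rho*g*Q*H):
  P = 1000 * 9.81 * 0.0134112 * 20.2248 = 2661 W
Therefore the hydraulic power required at the pump = 2661 W.


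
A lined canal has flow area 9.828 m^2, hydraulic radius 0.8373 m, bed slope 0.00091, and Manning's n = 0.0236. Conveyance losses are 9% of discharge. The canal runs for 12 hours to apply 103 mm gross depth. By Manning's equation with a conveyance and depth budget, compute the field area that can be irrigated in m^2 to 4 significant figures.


Approach: apply Manning's equation with a conveyance and depth budget, Q = (1/n)*A*R^(2/3)*S^(1/2); Q_field = Q*(1-loss); Area = Q_field*t/(d/1000).
Step 1 — canal discharge (Manning's equation):
  Q = (1/0.0236) * 9.828 * 0.8373^(2/3) * 0.00091^(1/2) = 11.1599 m^3/s
Step 2 — delivered flow: Q_field = 11.1599*(1 - 9/100) = 10.1555 m^3/s
Step 3 — volume delivered: V = 10.1555 * 12*3600 = 438719 m^3
Step 4 — area served: A = V / (depth/1000) = 438719 / 0.103 = 4259000 m^2
Therefore the field area that can be irrigated = 4259000 m^2.


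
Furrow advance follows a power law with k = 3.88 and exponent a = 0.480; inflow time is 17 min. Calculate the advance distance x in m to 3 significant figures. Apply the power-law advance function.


Approach: apply the power-law advance function, x = k*t^a.
x = 3.88 * 17^0.480 = 15.1 m
Therefore the advance distance x = 15.1 m.


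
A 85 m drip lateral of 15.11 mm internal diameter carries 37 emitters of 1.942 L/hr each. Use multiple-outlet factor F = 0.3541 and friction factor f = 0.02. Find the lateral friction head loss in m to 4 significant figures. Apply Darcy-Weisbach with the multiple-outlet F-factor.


Approach: apply Darcy-Weisbach with the multiple-outlet F-factor, Q = n*q/(3600*1000) m^3/s; v = Q/A; hf = F*f*(L/D)*(v^2/(2g)).
Q = 37*1.942/(3600*1000) = 1.99594e-05 m^3/s
A = pi*(15.11e-3/2)^2 = 1.79316e-04 m^2, so v = Q/A = 0.111309 m/s
hf = 0.3541*0.02*(85/0.01511)*(0.111309^2/(2*9.81)) = 0.02516 m
Therefore the lateral friction head loss = 0.02516 m.


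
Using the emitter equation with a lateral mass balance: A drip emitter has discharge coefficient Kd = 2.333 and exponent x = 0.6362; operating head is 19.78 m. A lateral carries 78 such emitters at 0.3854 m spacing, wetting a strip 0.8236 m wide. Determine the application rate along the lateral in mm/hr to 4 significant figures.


Approach: apply the emitter equation with a lateral mass balance, q = Kd*h^x; Q = n*q; rate = Q/(n*spacing*width).
Step 1 — single emitter flow (q = Kd*h^x):
  q = 2.333 * 19.78^0.6362 = 15.5802 L/hr
Step 2 — total lateral flow: Q = 78 * 15.5802 = 1215.26 L/hr
Step 3 — wetted area: A = 78 * 0.3854 * 0.8236 = 24.7584 m^2
Step 4 — application rate: Q/A = 1215.26/24.7584 = 49.08 mm/hr
Therefore the application rate along the lateral = 49.08 mm/hr.


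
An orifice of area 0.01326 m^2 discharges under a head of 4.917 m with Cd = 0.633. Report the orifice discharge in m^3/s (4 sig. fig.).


Approach: apply the orifice equation, Q = Cd*A*sqrt(2*g*h).
Q = 0.633 * 0.01326 * sqrt(2*9.81*4.917) = 0.08244 m^3/s
Therefore the orifice discharge = 0.08244 m^3/s.


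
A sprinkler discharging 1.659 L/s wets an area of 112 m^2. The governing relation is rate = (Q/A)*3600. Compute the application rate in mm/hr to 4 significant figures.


rate = (1.659 / 112) * 3600 = 53.33 mm/hr
Therefore the application rate = 53.33 mm/hr.


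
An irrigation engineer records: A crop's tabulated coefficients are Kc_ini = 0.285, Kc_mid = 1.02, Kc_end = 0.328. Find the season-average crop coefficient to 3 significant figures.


Approach: apply a simple seasonal average, Kc_avg = (Kc_ini + Kc_mid + Kc_end)/3.
Kc_avg = (0.285 + 1.02 + 0.328)/3 = 0.544
Therefore the season-average crop coefficient = 0.544.


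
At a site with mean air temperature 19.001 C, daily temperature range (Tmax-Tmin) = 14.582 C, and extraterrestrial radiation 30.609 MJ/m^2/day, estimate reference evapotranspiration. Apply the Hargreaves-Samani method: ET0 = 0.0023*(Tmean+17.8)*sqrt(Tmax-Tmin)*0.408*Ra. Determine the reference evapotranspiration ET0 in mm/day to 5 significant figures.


ET0 = 0.0023*(19.001+17.8)*sqrt(14.582)*0.408*30.609 = 4.0365 mm/day
Therefore the reference evapotranspiration ET0 = 4.0365 mm/day.


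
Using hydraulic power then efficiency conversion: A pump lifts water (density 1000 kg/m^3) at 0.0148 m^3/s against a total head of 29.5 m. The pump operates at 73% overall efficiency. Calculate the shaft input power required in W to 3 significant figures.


Approach: apply hydraulic power then efficiency conversion, P = rho*g*Q*H; P_in = P/eta.
Step 1 — hydraulic power (P = rho*g*Q*H):
  P = 1000 * 9.81 * 0.0148 * 29.5 = 4283.0 W
Step 2 — input power: P_in = P/eta = 4283.0 / 0.73 = 5870 W
Therefore the shaft input power required = 5870 W.


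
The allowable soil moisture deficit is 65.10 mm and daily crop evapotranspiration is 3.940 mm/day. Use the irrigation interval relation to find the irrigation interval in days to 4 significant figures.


Approach: apply the irrigation interval relation, interval = SMD / ETc.
interval = 65.10 / 3.940 = 16.52 days
Therefore the irrigation interval = 16.52 days.


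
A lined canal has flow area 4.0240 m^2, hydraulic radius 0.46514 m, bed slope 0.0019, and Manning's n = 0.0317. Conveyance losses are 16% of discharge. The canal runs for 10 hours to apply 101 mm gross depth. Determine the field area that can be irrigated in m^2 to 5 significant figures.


Approach: apply Manning's equation with a conveyance and depth budget, Q = (1/n)*A*R^(2/3)*S^(1/2); Q_field = Q*(1-loss); Area = Q_field*t/(d/1000).
Step 1 — canal discharge (Manning's equation):
  Q = (1/0.0317) * 4.0240 * 0.46514^(2/3) * 0.0019^(1/2) = 3.321732 m^3/s
Step 2 — delivered flow: Q_field = 3.321732*(1 - 16/100) = 2.790255 m^3/s
Step 3 — volume delivered: V = 2.790255 * 10*3600 = 100449.2 m^3
Step 4 — area served: A = V / (depth/1000) = 100449.2 / 0.101 = 994550 m^2
Therefore the field area that can be irrigated = 994550 m^2.


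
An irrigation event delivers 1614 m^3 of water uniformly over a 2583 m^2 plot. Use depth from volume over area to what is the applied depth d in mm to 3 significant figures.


Approach: apply depth from volume over area, d = (V/A)*1000.
d = (1614 / 2583) * 1000 = 625 mm
Therefore the applied depth d = 625 mm.


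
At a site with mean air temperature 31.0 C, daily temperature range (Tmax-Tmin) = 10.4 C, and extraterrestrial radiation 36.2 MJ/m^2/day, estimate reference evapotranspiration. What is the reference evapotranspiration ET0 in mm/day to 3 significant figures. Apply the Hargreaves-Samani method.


Approach: apply the Hargreaves-Samani method, ET0 = 0.0023*(Tmean+17.8)*sqrt(Tmax-Tmin)*0.408*Ra.
ET0 = 0.0023*(31.0+17.8)*sqrt(10.4)*0.408*36.2 = 5.35 mm/day
Therefore the reference evapotranspiration ET0 = 5.35 mm/day.


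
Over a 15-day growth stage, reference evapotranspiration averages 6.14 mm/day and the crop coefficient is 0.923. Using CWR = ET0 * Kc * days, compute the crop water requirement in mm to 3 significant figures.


CWR = 6.14 * 0.923 * 15 = 85.0 mm
Therefore the crop water requirement = 85.0 mm.


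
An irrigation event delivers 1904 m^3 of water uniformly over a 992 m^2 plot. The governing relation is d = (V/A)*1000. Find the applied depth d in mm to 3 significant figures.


d = (1904 / 992) * 1000 = 1920 mm
Therefore the applied depth d = 1920 mm.


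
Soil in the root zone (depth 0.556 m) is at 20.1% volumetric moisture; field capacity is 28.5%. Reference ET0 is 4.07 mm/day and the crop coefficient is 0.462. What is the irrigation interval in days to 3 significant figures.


Approach: apply soil-water budget scheduling, SMD = (FC-theta)/100*depth*1000; ETc = ET0*Kc; interval = SMD/ETc.
Step 1 — soil moisture deficit:
  SMD = (28.5 - 20.1)/100 * 0.556 * 1000 = 46.704 mm
Step 2 — daily crop ET (ETc = ET0*Kc):
  ETc = 4.07 * 0.462 = 1.8803 mm/day
Step 3 — irrigation interval (SMD/ETc):
  interval = 46.704 / 1.8803 = 24.8 days
Therefore the irrigation interval = 24.8 days.


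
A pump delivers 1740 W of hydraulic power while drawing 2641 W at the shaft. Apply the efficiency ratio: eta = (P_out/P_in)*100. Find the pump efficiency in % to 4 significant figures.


eta = (1740 / 2641) * 100 = 65.88 %
Therefore the pump efficiency = 65.88 %.


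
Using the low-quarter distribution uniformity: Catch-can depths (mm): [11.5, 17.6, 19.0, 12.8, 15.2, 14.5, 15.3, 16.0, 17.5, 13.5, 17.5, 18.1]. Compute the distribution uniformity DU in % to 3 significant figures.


Approach: apply the low-quarter distribution uniformity, DU = (mean of lowest quarter of readings / overall mean)*100.
sorted lowest 3 of 12: [11.5, 12.8, 13.5] -> mean = 12.600 mm
overall mean = 15.708 mm
DU = (12.600/15.708)*100 = 80.2 %
Therefore the distribution uniformity DU = 80.2 %.


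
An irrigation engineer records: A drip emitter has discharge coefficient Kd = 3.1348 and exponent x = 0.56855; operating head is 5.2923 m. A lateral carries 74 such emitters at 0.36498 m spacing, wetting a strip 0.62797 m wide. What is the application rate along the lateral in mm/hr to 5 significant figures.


Approach: apply the emitter equation with a lateral mass balance, q = Kd*h^x; Q = n*q; rate = Q/(n*spacing*width).
Step 1 — single emitter flow (q = Kd*h^x):
  q = 3.1348 * 5.2923^0.56855 = 8.084216 L/hr
Step 2 — total lateral flow: Q = 74 * 8.084216 = 598.2320 L/hr
Step 3 — wetted area: A = 74 * 0.36498 * 0.62797 = 16.96054 m^2
Step 4 — application rate: Q/A = 598.2320/16.96054 = 35.272 mm/hr
Therefore the application rate along the lateral = 35.272 mm/hr.


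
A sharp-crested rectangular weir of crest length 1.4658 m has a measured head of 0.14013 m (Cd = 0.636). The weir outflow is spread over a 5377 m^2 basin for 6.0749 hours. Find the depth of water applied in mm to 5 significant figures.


Approach: apply the rectangular weir equation with a volume-to-depth conversion, Q = (2/3)*Cd*L*sqrt(2g)*H^1.5; d = Q*t/A * 1000.
Step 1 — weir discharge:
  Q = (2/3)*0.636*1.4658*sqrt(2*9.81)*0.14013^1.5 = 0.1444065 m^3/s
Step 2 — volume: V = 0.1444065 * 6.0749*3600 = 3158.118 m^3
Step 3 — depth: d = V/A * 1000 = 3158.118/5377 * 1000 = 587.34 mm
Therefore the depth of water applied = 587.34 mm.


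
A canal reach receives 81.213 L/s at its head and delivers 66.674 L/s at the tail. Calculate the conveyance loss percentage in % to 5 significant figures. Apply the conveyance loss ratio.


Approach: apply the conveyance loss ratio, loss% = ((Q_head - Q_tail)/Q_head)*100.
loss = ((81.213 - 66.674)/81.213)*100 = 17.902 %
Therefore the conveyance loss percentage = 17.902 %.


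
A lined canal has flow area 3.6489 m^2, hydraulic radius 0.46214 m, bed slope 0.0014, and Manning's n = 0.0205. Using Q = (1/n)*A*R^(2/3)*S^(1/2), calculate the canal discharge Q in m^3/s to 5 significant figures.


Q = (1/0.0205) * 3.6489 * 0.46214^(2/3) * 0.0014^(1/2) = 3.9810 m^3/s
Therefore the canal discharge Q = 3.9810 m^3/s.


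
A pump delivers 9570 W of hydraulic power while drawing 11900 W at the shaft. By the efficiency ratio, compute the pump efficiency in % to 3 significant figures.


Approach: apply the efficiency ratio, eta = (P_out/P_in)*100.
eta = (9570 / 11900) * 100 = 80.4 %
Therefore the pump efficiency = 80.4 %.


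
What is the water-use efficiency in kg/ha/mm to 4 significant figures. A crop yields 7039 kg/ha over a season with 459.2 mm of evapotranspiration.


Approach: apply the water-use efficiency ratio, WUE = yield/ET.
WUE = 7039 / 459.2 = 15.33 kg/ha/mm
Therefore the water-use efficiency = 15.33 kg/ha/mm.


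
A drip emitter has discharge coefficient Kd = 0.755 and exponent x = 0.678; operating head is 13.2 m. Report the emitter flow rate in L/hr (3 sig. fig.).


Approach: apply the emitter characteristic equation, q = Kd * h^x.
q = 0.755 * 13.2^0.678 = 4.34 L/hr
Therefore the emitter flow rate = 4.34 L/hr.


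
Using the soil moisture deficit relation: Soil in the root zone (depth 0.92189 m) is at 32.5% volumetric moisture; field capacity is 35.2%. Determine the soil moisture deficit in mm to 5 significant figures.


Approach: apply the soil moisture deficit relation, SMD = (FC - theta)/100 * depth * 1000.
SMD = (35.2 - 32.5)/100 * 0.92189 * 1000 = 24.891 mm
Therefore the soil moisture deficit = 24.891 mm.


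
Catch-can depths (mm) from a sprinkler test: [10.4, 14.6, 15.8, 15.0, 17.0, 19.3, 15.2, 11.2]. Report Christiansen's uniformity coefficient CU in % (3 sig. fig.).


Approach: apply Christiansen's uniformity coefficient, CU = (1 - mean_abs_deviation/mean)*100.
mean = 14.812 mm
mean |d_i - mean| = 2.0594 mm
CU = (1 - 2.0594/14.812)*100 = 86.1 %
Therefore Christiansen's uniformity coefficient CU = 86.1 %.


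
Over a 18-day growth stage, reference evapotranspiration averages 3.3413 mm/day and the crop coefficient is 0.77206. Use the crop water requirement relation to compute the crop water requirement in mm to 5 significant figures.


Approach: apply the crop water requirement relation, CWR = ET0 * Kc * days.
CWR = 3.3413 * 0.77206 * 18 = 46.434 mm
Therefore the crop water requirement = 46.434 mm.


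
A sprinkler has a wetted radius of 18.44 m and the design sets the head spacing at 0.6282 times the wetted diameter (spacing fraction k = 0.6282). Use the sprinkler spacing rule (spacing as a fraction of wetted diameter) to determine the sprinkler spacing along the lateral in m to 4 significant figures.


Approach: apply the sprinkler spacing rule (spacing as a fraction of wetted diameter), S = k*(2*R).
S = 0.6282 * (2 * 18.44) = 23.17 m
Therefore the sprinkler spacing along the lateral = 23.17 m.


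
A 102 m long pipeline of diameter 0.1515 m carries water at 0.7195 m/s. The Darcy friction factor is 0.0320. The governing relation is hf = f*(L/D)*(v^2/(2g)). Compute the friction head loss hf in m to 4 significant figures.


hf = 0.0320 * (102/0.1515) * (0.7195^2 / (2*9.81))
hf = 0.5685 m
Therefore the friction head loss hf = 0.5685 m.


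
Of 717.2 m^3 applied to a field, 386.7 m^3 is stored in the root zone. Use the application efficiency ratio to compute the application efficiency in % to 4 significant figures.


Approach: apply the application efficiency ratio, Ea = (stored/applied)*100.
Ea = (386.7/717.2)*100 = 53.92 %
Therefore the application efficiency = 53.92 %.


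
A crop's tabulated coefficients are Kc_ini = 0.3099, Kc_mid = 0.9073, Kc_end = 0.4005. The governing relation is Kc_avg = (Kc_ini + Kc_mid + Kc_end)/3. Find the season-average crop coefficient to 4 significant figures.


Kc_avg = (0.3099 + 0.9073 + 0.4005)/3 = 0.5392
Therefore the season-average crop coefficient = 0.5392.


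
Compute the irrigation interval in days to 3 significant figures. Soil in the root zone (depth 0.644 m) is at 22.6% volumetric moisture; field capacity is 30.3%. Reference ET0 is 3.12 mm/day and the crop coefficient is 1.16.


Approach: apply soil-water budget scheduling, SMD = (FC-theta)/100*depth*1000; ETc = ET0*Kc; interval = SMD/ETc.
Step 1 — soil moisture deficit:
  SMD = (30.3 - 22.6)/100 * 0.644 * 1000 = 49.588 mm
Step 2 — daily crop ET (ETc = ET0*Kc):
  ETc = 3.12 * 1.16 = 3.6192 mm/day
Step 3 — irrigation interval (SMD/ETc):
  interval = 49.588 / 3.6192 = 13.7 days
Therefore the irrigation interval = 13.7 days.


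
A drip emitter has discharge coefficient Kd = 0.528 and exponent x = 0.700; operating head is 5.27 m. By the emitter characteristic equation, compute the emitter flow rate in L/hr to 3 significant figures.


Approach: apply the emitter characteristic equation, q = Kd * h^x.
q = 0.528 * 5.27^0.700 = 1.69 L/hr
Therefore the emitter flow rate = 1.69 L/hr.


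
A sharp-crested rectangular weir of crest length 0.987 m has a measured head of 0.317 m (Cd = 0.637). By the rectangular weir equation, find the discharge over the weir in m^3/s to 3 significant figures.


Approach: apply the rectangular weir equation, Q = (2/3)*Cd*L*sqrt(2g)*H^1.5.
Q = (2/3)*0.637*0.987*sqrt(2*9.81)*0.317^1.5 = 0.331 m^3/s
Therefore the discharge over the weir = 0.331 m^3/s.


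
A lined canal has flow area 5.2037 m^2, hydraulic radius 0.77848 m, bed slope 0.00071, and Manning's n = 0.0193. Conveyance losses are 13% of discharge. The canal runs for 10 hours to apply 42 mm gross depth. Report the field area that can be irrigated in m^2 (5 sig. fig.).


Approach: apply Manning's equation with a conveyance and depth budget, Q = (1/n)*A*R^(2/3)*S^(1/2); Q_field = Q*(1-loss); Area = Q_field*t/(d/1000).
Step 1 — canal discharge (Manning's equation):
  Q = (1/0.0193) * 5.2037 * 0.77848^(2/3) * 0.00071^(1/2) = 6.079704 m^3/s
Step 2 — delivered flow: Q_field = 6.079704*(1 - 13/100) = 5.289342 m^3/s
Step 3 — volume delivered: V = 5.289342 * 10*3600 = 190416.3 m^3
Step 4 — area served: A = V / (depth/1000) = 190416.3 / 0.042 = 4533700 m^2
Therefore the field area that can be irrigated = 4533700 m^2.


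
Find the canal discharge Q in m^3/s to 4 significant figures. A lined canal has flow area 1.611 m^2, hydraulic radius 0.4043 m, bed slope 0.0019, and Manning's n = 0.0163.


Approach: apply Manning's equation, Q = (1/n)*A*R^(2/3)*S^(1/2).
Q = (1/0.0163) * 1.611 * 0.4043^(2/3) * 0.0019^(1/2) = 2.356 m^3/s
Therefore the canal discharge Q = 2.356 m^3/s.


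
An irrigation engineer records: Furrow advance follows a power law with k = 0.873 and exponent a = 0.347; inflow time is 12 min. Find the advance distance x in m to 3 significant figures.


Approach: apply the power-law advance function, x = k*t^a.
x = 0.873 * 12^0.347 = 2.07 m
Therefore the advance distance x = 2.07 m.


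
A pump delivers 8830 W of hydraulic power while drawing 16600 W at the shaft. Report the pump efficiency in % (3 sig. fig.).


Approach: apply the efficiency ratio, eta = (P_out/P_in)*100.
eta = (8830 / 16600) * 100 = 53.2 %
Therefore the pump efficiency = 53.2 %.


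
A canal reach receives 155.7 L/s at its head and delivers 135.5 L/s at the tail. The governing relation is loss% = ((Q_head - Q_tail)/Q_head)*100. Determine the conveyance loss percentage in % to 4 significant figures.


loss = ((155.7 - 135.5)/155.7)*100 = 12.97 %
Therefore the conveyance loss percentage = 12.97 %.


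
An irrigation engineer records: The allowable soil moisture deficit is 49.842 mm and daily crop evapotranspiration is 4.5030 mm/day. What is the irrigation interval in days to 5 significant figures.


Approach: apply the irrigation interval relation, interval = SMD / ETc.
interval = 49.842 / 4.5030 = 11.069 days
Therefore the irrigation interval = 11.069 days.


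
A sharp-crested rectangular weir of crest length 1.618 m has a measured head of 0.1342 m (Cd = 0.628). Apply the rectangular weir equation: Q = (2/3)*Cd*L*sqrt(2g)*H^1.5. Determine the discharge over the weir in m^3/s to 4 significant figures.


Q = (2/3)*0.628*1.618*sqrt(2*9.81)*0.1342^1.5 = 0.1475 m^3/s
Therefore the discharge over the weir = 0.1475 m^3/s.


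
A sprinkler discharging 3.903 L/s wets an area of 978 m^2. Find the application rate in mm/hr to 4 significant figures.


Approach: apply the application rate relation, rate = (Q/A)*3600.
rate = (3.903 / 978) * 3600 = 14.37 mm/hr
Therefore the application rate = 14.37 mm/hr.


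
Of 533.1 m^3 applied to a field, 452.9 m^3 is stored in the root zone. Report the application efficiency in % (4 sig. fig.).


Approach: apply the application efficiency ratio, Ea = (stored/applied)*100.
Ea = (452.9/533.1)*100 = 84.96 %
Therefore the application efficiency = 84.96 %.


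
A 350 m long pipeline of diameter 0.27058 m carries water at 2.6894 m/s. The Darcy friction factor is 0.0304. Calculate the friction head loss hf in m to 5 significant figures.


Approach: apply the Darcy-Weisbach equation, hf = f*(L/D)*(v^2/(2g)).
hf = 0.0304 * (350/0.27058) * (2.6894^2 / (2*9.81))
hf = 14.496 m
Therefore the friction head loss hf = 14.496 m.


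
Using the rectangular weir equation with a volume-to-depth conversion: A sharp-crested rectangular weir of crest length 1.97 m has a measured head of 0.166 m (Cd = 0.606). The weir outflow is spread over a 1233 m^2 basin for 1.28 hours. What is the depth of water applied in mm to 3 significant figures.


Approach: apply the rectangular weir equation with a volume-to-depth conversion, Q = (2/3)*Cd*L*sqrt(2g)*H^1.5; d = Q*t/A * 1000.
Step 1 — weir discharge:
  Q = (2/3)*0.606*1.97*sqrt(2*9.81)*0.166^1.5 = 0.23843 m^3/s
Step 2 — volume: V = 0.23843 * 1.28*3600 = 1098.7 m^3
Step 3 — depth: d = V/A * 1000 = 1098.7/1233 * 1000 = 891 mm
Therefore the depth of water applied = 891 mm.


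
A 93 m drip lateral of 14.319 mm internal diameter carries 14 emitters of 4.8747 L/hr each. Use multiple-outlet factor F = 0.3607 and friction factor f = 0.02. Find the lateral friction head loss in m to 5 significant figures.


Approach: apply Darcy-Weisbach with the multiple-outlet F-factor, Q = n*q/(3600*1000) m^3/s; v = Q/A; hf = F*f*(L/D)*(v^2/(2g)).
Q = 14*4.8747/(3600*1000) = 1.895717e-05 m^3/s
A = pi*(14.319e-3/2)^2 = 1.610331e-04 m^2, so v = Q/A = 0.1177221 m/s
hf = 0.3607*0.02*(93/0.014319)*(0.1177221^2/(2*9.81)) = 0.033095 m
Therefore the lateral friction head loss = 0.033095 m.


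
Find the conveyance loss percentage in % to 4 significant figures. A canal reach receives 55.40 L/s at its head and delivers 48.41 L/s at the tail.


Approach: apply the conveyance loss ratio, loss% = ((Q_head - Q_tail)/Q_head)*100.
loss = ((55.40 - 48.41)/55.40)*100 = 12.62 %
Therefore the conveyance loss percentage = 12.62 %.


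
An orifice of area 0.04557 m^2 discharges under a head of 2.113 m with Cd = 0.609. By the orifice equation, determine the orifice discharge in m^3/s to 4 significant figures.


Approach: apply the orifice equation, Q = Cd*A*sqrt(2*g*h).
Q = 0.609 * 0.04557 * sqrt(2*9.81*2.113) = 0.1787 m^3/s
Therefore the orifice discharge = 0.1787 m^3/s.


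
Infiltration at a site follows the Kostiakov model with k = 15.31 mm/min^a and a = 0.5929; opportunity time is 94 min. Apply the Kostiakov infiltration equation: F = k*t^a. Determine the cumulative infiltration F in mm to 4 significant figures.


F = 15.31 * 94^0.5929 = 226.4 mm
Therefore the cumulative infiltration F = 226.4 mm.


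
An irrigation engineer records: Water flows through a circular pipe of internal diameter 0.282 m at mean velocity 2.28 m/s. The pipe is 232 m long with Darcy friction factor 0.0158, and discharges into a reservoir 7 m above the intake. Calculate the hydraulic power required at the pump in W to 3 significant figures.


Approach: apply continuity + Darcy-Weisbach + hydraulic power, Q = A*v; hf = f*(L/D)*(v^2/(2g)); H = static + hf; P = rho*g*Q*H.
Step 1 — flow rate (continuity, Q = A*v):
  A = pi*(0.282/2)^2 = 0.062458 m^2
  Q = 0.062458 * 2.28 = 0.14240 m^3/s
Step 2 — friction head loss (Darcy-Weisbach):
  hf = 0.0158 * (232/0.282) * (2.28^2 / (2*9.81))
  hf = 3.4440 m
Step 3 — total head: H = 7 + 3.4440 = 10.444 m
Step 4 — hydraulic power (P = rho*g*Q*H):
  P = 1000 * 9.81 * 0.14240 * 10.444 = 14600 W
Therefore the hydraulic power required at the pump = 14600 W.


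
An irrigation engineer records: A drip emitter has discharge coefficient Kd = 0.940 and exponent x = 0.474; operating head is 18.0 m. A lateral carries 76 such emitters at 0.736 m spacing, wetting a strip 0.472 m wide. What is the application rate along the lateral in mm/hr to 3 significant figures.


Approach: apply the emitter equation with a lateral mass balance, q = Kd*h^x; Q = n*q; rate = Q/(n*spacing*width).
Step 1 — single emitter flow (q = Kd*h^x):
  q = 0.940 * 18.0^0.474 = 3.6994 L/hr
Step 2 — total lateral flow: Q = 76 * 3.6994 = 281.15 L/hr
Step 3 — wetted area: A = 76 * 0.736 * 0.472 = 26.402 m^2
Step 4 — application rate: Q/A = 281.15/26.402 = 10.6 mm/hr
Therefore the application rate along the lateral = 10.6 mm/hr.


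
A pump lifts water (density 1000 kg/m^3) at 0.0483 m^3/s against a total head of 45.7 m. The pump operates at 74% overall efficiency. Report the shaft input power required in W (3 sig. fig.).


Approach: apply hydraulic power then efficiency conversion, P = rho*g*Q*H; P_in = P/eta.
Step 1 — hydraulic power (P = rho*g*Q*H):
  P = 1000 * 9.81 * 0.0483 * 45.7 = 21654 W
Step 2 — input power: P_in = P/eta = 21654 / 0.74 = 29300 W
Therefore the shaft input power required = 29300 W.


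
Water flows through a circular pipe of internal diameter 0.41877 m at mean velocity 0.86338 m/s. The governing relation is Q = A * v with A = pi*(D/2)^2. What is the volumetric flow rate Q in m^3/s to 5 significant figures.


A = pi*(0.41877/2)^2 = 0.1377340 m^2
Q = 0.1377340 * 0.86338 = 0.11892 m^3/s
Therefore the volumetric flow rate Q = 0.11892 m^3/s.


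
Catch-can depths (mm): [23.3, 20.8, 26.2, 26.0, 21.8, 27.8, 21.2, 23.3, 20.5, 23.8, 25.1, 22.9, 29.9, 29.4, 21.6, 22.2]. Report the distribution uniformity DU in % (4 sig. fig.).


Approach: apply the low-quarter distribution uniformity, DU = (mean of lowest quarter of readings / overall mean)*100.
sorted lowest 4 of 16: [20.5, 20.8, 21.2, 21.6] -> mean = 21.0250 mm
overall mean = 24.1125 mm
DU = (21.0250/24.1125)*100 = 87.20 %
Therefore the distribution uniformity DU = 87.20 %.


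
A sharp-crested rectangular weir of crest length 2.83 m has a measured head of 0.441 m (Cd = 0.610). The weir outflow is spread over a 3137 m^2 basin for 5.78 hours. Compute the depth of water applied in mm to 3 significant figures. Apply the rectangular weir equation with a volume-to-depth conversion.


Approach: apply the rectangular weir equation with a volume-to-depth conversion, Q = (2/3)*Cd*L*sqrt(2g)*H^1.5; d = Q*t/A * 1000.
Step 1 — weir discharge:
  Q = (2/3)*0.610*2.83*sqrt(2*9.81)*0.441^1.5 = 1.4929 m^3/s
Step 2 — volume: V = 1.4929 * 5.78*3600 = 31064 m^3
Step 3 — depth: d = V/A * 1000 = 31064/3137 * 1000 = 9900 mm
Therefore the depth of water applied = 9900 mm.


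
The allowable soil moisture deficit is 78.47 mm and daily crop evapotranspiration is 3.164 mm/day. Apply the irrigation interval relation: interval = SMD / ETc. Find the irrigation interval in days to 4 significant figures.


interval = 78.47 / 3.164 = 24.80 days
Therefore the irrigation interval = 24.80 days.


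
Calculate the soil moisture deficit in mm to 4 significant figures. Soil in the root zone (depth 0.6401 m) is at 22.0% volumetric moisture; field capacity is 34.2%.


Approach: apply the soil moisture deficit relation, SMD = (FC - theta)/100 * depth * 1000.
SMD = (34.2 - 22.0)/100 * 0.6401 * 1000 = 78.09 mm
Therefore the soil moisture deficit = 78.09 mm.


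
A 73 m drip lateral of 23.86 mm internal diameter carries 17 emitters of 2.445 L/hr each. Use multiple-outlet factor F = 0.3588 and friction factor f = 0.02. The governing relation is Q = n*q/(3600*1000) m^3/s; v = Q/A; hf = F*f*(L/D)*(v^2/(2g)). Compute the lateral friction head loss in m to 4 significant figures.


Q = 17*2.445/(3600*1000) = 1.15458e-05 m^3/s
A = pi*(23.86e-3/2)^2 = 4.47127e-04 m^2, so v = Q/A = 0.0258223 m/s
hf = 0.3588*0.02*(73/0.02386)*(0.0258223^2/(2*9.81)) = 0.0007461 m
Therefore the lateral friction head loss = 0.0007461 m.


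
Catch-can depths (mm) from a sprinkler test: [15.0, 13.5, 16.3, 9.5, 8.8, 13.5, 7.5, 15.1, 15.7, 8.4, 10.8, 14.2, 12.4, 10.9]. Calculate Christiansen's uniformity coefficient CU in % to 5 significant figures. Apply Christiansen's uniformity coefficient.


Approach: apply Christiansen's uniformity coefficient, CU = (1 - mean_abs_deviation/mean)*100.
mean = 12.25714 mm
mean |d_i - mean| = 2.520408 mm
CU = (1 - 2.520408/12.25714)*100 = 79.437 %
Therefore Christiansen's uniformity coefficient CU = 79.437 %.


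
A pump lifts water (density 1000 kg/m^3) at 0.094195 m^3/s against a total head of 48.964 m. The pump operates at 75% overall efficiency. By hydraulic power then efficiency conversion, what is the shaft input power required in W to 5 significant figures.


Approach: apply hydraulic power then efficiency conversion, P = rho*g*Q*H; P_in = P/eta.
Step 1 — hydraulic power (P = rho*g*Q*H):
  P = 1000 * 9.81 * 0.094195 * 48.964 = 45245.33 W
Step 2 — input power: P_in = P/eta = 45245.33 / 0.75 = 60327 W
Therefore the shaft input power required = 60327 W.


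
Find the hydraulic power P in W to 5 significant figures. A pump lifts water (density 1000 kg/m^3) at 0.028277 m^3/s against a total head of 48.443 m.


Approach: apply the hydraulic power relation, P = rho*g*Q*H.
P = 1000 * 9.81 * 0.028277 * 48.443 = 13438 W
Therefore the hydraulic power P = 13438 W.


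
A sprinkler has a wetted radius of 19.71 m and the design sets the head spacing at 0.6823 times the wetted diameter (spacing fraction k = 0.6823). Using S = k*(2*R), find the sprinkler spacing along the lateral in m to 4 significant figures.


S = 0.6823 * (2 * 19.71) = 26.90 m
Therefore the sprinkler spacing along the lateral = 26.90 m.


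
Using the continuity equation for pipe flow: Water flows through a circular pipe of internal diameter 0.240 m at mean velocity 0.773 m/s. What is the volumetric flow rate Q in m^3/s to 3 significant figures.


Approach: apply the continuity equation for pipe flow, Q = A * v with A = pi*(D/2)^2.
A = pi*(0.240/2)^2 = 0.045239 m^2
Q = 0.045239 * 0.773 = 0.0350 m^3/s
Therefore the volumetric flow rate Q = 0.0350 m^3/s.


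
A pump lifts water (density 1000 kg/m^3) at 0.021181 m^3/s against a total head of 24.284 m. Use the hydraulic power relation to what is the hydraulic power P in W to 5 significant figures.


Approach: apply the hydraulic power relation, P = rho*g*Q*H.
P = 1000 * 9.81 * 0.021181 * 24.284 = 5045.9 W
Therefore the hydraulic power P = 5045.9 W.


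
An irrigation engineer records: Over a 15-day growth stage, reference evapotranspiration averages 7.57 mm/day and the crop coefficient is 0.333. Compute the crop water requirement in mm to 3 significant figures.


Approach: apply the crop water requirement relation, CWR = ET0 * Kc * days.
CWR = 7.57 * 0.333 * 15 = 37.8 mm
Therefore the crop water requirement = 37.8 mm.


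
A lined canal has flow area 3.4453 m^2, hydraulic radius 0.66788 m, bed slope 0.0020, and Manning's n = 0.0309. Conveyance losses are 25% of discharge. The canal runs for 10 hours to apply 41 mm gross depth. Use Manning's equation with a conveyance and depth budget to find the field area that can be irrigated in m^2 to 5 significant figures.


Approach: apply Manning's equation with a conveyance and depth budget, Q = (1/n)*A*R^(2/3)*S^(1/2); Q_field = Q*(1-loss); Area = Q_field*t/(d/1000).
Step 1 — canal discharge (Manning's equation):
  Q = (1/0.0309) * 3.4453 * 0.66788^(2/3) * 0.0020^(1/2) = 3.809920 m^3/s
Step 2 — delivered flow: Q_field = 3.809920*(1 - 25/100) = 2.857440 m^3/s
Step 3 — volume delivered: V = 2.857440 * 10*3600 = 102867.8 m^3
Step 4 — area served: A = V / (depth/1000) = 102867.8 / 0.041 = 2509000 m^2
Therefore the field area that can be irrigated = 2509000 m^2.


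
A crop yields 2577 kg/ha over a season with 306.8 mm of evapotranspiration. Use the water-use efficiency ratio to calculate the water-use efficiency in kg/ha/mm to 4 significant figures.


Approach: apply the water-use efficiency ratio, WUE = yield/ET.
WUE = 2577 / 306.8 = 8.400 kg/ha/mm
Therefore the water-use efficiency = 8.400 kg/ha/mm.


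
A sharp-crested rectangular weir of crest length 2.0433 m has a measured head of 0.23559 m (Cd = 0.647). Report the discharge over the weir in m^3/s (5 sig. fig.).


Approach: apply the rectangular weir equation, Q = (2/3)*Cd*L*sqrt(2g)*H^1.5.
Q = (2/3)*0.647*2.0433*sqrt(2*9.81)*0.23559^1.5 = 0.44641 m^3/s
Therefore the discharge over the weir = 0.44641 m^3/s.


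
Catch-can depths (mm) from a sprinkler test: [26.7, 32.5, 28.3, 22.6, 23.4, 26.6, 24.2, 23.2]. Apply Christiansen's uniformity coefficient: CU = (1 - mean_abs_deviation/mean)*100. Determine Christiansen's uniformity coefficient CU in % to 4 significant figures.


mean = 25.9375 mm
mean |d_i - mean| = 2.58750 mm
CU = (1 - 2.58750/25.9375)*100 = 90.02 %
Therefore Christiansen's uniformity coefficient CU = 90.02 %.


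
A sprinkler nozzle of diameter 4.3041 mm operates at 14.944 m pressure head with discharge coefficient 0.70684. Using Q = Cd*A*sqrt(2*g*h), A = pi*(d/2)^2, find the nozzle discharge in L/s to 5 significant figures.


A = pi*(4.3041e-3/2)^2 = 1.454972e-05 m^2
Q = 0.70684 * 1.454972e-05 * sqrt(2*9.81*14.944) * 1000 = 0.17610 L/s
Therefore the nozzle discharge = 0.17610 L/s.


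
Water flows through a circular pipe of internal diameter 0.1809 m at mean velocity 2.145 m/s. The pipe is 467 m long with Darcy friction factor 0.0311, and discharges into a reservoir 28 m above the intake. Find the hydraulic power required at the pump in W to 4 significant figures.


Approach: apply continuity + Darcy-Weisbach + hydraulic power, Q = A*v; hf = f*(L/D)*(v^2/(2g)); H = static + hf; P = rho*g*Q*H.
Step 1 — flow rate (continuity, Q = A*v):
  A = pi*(0.1809/2)^2 = 0.0257020 m^2
  Q = 0.0257020 * 2.145 = 0.0551308 m^3/s
Step 2 — friction head loss (Darcy-Weisbach):
  hf = 0.0311 * (467/0.1809) * (2.145^2 / (2*9.81))
  hf = 18.8276 m
Step 3 — total head: H = 28 + 18.8276 = 46.8276 m
Step 4 — hydraulic power (P = rho*g*Q*H):
  P = 1000 * 9.81 * 0.0551308 * 46.8276 = 25330 W
Therefore the hydraulic power required at the pump = 25330 W.


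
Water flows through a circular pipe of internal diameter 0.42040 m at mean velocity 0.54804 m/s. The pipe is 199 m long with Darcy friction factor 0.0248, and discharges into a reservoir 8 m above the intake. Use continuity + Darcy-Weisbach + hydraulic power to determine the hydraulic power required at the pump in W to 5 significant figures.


Approach: apply continuity + Darcy-Weisbach + hydraulic power, Q = A*v; hf = f*(L/D)*(v^2/(2g)); H = static + hf; P = rho*g*Q*H.
Step 1 — flow rate (continuity, Q = A*v):
  A = pi*(0.42040/2)^2 = 0.1388083 m^2
  Q = 0.1388083 * 0.54804 = 0.07607248 m^3/s
Step 2 — friction head loss (Darcy-Weisbach):
  hf = 0.0248 * (199/0.42040) * (0.54804^2 / (2*9.81))
  hf = 0.1797081 m
Step 3 — total head: H = 8 + 0.1797081 = 8.179708 m
Step 4 — hydraulic power (P = rho*g*Q*H):
  P = 1000 * 9.81 * 0.07607248 * 8.179708 = 6104.3 W
Therefore the hydraulic power required at the pump = 6104.3 W.


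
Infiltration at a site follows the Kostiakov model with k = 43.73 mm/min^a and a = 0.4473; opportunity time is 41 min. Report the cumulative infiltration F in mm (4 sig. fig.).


Approach: apply the Kostiakov infiltration equation, F = k*t^a.
F = 43.73 * 41^0.4473 = 230.2 mm
Therefore the cumulative infiltration F = 230.2 mm.


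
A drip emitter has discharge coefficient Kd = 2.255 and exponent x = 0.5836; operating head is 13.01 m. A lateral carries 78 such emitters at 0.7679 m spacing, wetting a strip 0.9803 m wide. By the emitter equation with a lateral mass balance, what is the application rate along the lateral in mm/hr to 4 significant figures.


Approach: apply the emitter equation with a lateral mass balance, q = Kd*h^x; Q = n*q; rate = Q/(n*spacing*width).
Step 1 — single emitter flow (q = Kd*h^x):
  q = 2.255 * 13.01^0.5836 = 10.0795 L/hr
Step 2 — total lateral flow: Q = 78 * 10.0795 = 786.201 L/hr
Step 3 — wetted area: A = 78 * 0.7679 * 0.9803 = 58.7162 m^2
Step 4 — application rate: Q/A = 786.201/58.7162 = 13.39 mm/hr
Therefore the application rate along the lateral = 13.39 mm/hr.


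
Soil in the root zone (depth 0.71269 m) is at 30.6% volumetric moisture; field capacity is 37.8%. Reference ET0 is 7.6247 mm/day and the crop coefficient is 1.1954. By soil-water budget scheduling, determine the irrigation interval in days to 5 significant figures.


Approach: apply soil-water budget scheduling, SMD = (FC-theta)/100*depth*1000; ETc = ET0*Kc; interval = SMD/ETc.
Step 1 — soil moisture deficit:
  SMD = (37.8 - 30.6)/100 * 0.71269 * 1000 = 51.31368 mm
Step 2 — daily crop ET (ETc = ET0*Kc):
  ETc = 7.6247 * 1.1954 = 9.114566 mm/day
Step 3 — irrigation interval (SMD/ETc):
  interval = 51.31368 / 9.114566 = 5.6299 days
Therefore the irrigation interval = 5.6299 days.


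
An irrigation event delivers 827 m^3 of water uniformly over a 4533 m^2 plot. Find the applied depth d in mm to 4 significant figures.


Approach: apply depth from volume over area, d = (V/A)*1000.
d = (827 / 4533) * 1000 = 182.4 mm
Therefore the applied depth d = 182.4 mm.


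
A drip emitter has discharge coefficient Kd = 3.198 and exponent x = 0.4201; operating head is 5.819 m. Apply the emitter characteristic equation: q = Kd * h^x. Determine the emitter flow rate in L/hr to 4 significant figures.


q = 3.198 * 5.819^0.4201 = 6.702 L/hr
Therefore the emitter flow rate = 6.702 L/hr.


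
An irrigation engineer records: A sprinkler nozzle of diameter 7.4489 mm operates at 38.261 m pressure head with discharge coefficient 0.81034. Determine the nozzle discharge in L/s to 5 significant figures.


Approach: apply the orifice equation, Q = Cd*A*sqrt(2*g*h), A = pi*(d/2)^2.
A = pi*(7.4489e-3/2)^2 = 4.357869e-05 m^2
Q = 0.81034 * 4.357869e-05 * sqrt(2*9.81*38.261) * 1000 = 0.96754 L/s
Therefore the nozzle discharge = 0.96754 L/s.


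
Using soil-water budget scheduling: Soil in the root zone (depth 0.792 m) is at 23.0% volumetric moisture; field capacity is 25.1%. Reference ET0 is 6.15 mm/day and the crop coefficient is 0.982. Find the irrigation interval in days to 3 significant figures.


Approach: apply soil-water budget scheduling, SMD = (FC-theta)/100*depth*1000; ETc = ET0*Kc; interval = SMD/ETc.
Step 1 — soil moisture deficit:
  SMD = (25.1 - 23.0)/100 * 0.792 * 1000 = 16.632 mm
Step 2 — daily crop ET (ETc = ET0*Kc):
  ETc = 6.15 * 0.982 = 6.0393 mm/day
Step 3 — irrigation interval (SMD/ETc):
  interval = 16.632 / 6.0393 = 2.75 days
Therefore the irrigation interval = 2.75 days.


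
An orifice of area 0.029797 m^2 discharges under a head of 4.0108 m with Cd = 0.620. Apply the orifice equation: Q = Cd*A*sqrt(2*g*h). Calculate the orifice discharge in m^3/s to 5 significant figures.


Q = 0.620 * 0.029797 * sqrt(2*9.81*4.0108) = 0.16388 m^3/s
Therefore the orifice discharge = 0.16388 m^3/s.
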